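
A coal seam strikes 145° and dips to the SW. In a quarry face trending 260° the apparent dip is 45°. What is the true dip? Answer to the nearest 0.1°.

47.8°

β = acute angle between strike 145° and section 260° = 65°.
tan δ = tan α / sin β = tan 45° / sin 65° = 1.0000 / 0.9063 = 1.1034
true dip = arctan 1.1034 = 47.81°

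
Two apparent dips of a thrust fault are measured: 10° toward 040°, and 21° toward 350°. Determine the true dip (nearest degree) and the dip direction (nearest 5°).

Represent each trace as a vector plunging at its apparent dip toward its trend (east-north-up frame): v₁ = (0.633, 0.754, -0.174), v₂ = (-0.162, 0.919, -0.358).
The plane normal is n = v₁ × v₂ ∝ (-0.111, 0.255, 0.704).
tan δ = √(n_x²+n_y²)/n_z = 0.278/0.704, so δ = 21.5°.
Dip direction = atan2(-0.111, 0.255) = 337° (azimuth of n's horizontal projection).

true dip 22°, dip direction 335°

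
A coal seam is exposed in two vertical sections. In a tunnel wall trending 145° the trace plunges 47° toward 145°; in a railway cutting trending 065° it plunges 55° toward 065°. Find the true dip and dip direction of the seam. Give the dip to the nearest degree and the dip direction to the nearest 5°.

The two traces are lines in the plane: v₁ = (sin 145°·cos 47°, cos 145°·cos 47°, −sin 47°), v₂ = (sin 65°·cos 55°, cos 65°·cos 55°, −sin 55°).
The plane normal is n = v₁ × v₂ ∝ (0.635, -0.060, 0.385).
tan δ = √(n_x²+n_y²)/n_z = 0.638/0.385, so δ = 58.9°.
The horizontal component of n points toward azimuth atan2(n_x, n_y) = 95°, the dip direction.

true dip 59°, dip direction 095°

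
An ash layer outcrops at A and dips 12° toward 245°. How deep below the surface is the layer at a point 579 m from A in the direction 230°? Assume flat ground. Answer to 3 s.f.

119 m

The hole lies 15° from the dip direction, so the down-dip offset is 579 × cos 15° = 559.27 m.
Depth = down-dip offset × tan(dip) = 559.27 × tan 12° = 559.27 × 0.2126
Depth = 118.88 m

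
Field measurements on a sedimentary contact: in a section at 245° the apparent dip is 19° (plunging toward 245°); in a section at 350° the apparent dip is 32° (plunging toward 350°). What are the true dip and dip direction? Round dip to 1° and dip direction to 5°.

The two traces are lines in the plane: v₁ = (sin 245°·cos 19°, cos 245°·cos 19°, −sin 19°), v₂ = (sin 350°·cos 32°, cos 350°·cos 32°, −sin 32°).
Cross product v₁ × v₂ gives the pole to the plane: n ∝ (-0.484, 0.406, 0.775).
True dip = arccos(n_z / |n|) = arccos(0.7750) = 39.2°.
Dip direction = atan2(-0.484, 0.406) = 310° (azimuth of n's horizontal projection).

true dip 39°, dip direction 310°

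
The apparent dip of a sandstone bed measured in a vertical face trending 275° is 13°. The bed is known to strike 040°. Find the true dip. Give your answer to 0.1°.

The section is 55° from the strike.
tan(true dip) = tan 13° / sin 55° = 0.2818
δ = arctan(0.2818) = 15.74°

15.7°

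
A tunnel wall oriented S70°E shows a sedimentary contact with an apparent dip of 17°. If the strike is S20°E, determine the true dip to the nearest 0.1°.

The section is 50° from the strike.
tan δ = tan α / sin β = tan 17° / sin 50° = 0.3057 / 0.7660 = 0.3991
true dip = arctan 0.3991 = 21.76°

21.8°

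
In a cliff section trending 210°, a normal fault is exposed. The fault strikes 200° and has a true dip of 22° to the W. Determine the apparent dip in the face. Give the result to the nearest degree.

The strike is 200° and the section trends 210°; the acute angle between them is β = 10°.
tan α = tan 22° × sin 10° = 0.4040 × 0.1736 = 0.0702
apparent dip = arctan 0.0702 = 4.01°

4°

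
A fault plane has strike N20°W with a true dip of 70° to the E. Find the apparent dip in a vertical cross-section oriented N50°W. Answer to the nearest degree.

The section lies 30° from the strike.
tan α = tan 70° × sin 30° = 2.7475 × 0.5000 = 1.3737
apparent dip = arctan 1.3737 = 53.95°

54°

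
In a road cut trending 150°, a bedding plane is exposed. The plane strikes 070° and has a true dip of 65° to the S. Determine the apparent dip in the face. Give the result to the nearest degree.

The section lies 80° from the strike.
tan α = tan 65° × sin 80° = 2.1445 × 0.9848 = 2.1119
α = arctan(2.1119) = 64.66°

65°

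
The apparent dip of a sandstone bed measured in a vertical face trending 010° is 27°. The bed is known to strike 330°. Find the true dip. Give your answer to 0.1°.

β = acute angle between strike 330° and section 010° = 40°.
tan(true dip) = tan 27° / sin 40° = 0.7927
true dip = arctan 0.7927 = 38.40°

38.4°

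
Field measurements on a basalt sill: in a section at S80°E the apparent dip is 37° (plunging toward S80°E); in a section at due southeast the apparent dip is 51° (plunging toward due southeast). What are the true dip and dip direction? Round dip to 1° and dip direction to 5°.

The two traces are lines in the plane: v₁ = (sin 100°·cos 37°, cos 100°·cos 37°, −sin 37°), v₂ = (sin 135°·cos 51°, cos 135°·cos 51°, −sin 51°).
Cross product v₁ × v₂ gives the pole to the plane: n ∝ (0.160, -0.343, 0.288).
True dip = arccos(n_z / |n|) = arccos(0.6055) = 52.7°.
The horizontal component of n points toward azimuth atan2(n_x, n_y) = 155°, the dip direction.

true dip 53°, dip direction 155°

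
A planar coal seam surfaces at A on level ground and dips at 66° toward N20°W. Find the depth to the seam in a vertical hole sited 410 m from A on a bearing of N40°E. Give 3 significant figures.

The hole lies 60° from the dip direction, so the down-dip offset is 410 × cos 60° = 205.00 m.
Depth = down-dip offset × tan(dip) = 205.00 × tan 66° = 205.00 × 2.2460
Depth = 460.44 m

460 m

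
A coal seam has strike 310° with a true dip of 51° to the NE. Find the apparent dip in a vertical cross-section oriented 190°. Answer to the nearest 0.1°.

The section lies 60° from the strike.
tan(apparent dip) = tan 51° · sin 60° = 1.0695
α = arctan(1.0695) = 46.92°

46.9°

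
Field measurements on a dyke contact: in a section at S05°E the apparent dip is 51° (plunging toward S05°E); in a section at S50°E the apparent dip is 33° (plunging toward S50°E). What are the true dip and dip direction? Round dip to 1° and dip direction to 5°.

The two traces are lines in the plane: v₁ = (sin 175°·cos 51°, cos 175°·cos 51°, −sin 51°), v₂ = (sin 130°·cos 33°, cos 130°·cos 33°, −sin 33°).
n = v₁ × v₂ = (-0.078, -0.469, 0.373) (taken with n_z > 0).
True dip = arccos(n_z / |n|) = arccos(0.6172) = 51.9°.
Dip direction = azimuth of (n_x, n_y) = atan2(-0.078, -0.469) = 189°.

true dip 52°, dip direction 190°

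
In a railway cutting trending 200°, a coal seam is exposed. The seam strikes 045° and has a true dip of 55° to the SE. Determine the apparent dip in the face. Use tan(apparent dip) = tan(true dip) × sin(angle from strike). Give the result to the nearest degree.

Angle between strike (045°) and section (200°): β = 25°.
tan(apparent dip) = tan 55° · sin 25° = 0.6036
α = arctan(0.6036) = 31.11°

31°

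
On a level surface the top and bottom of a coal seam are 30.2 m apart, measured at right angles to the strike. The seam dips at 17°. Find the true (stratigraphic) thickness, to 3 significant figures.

True thickness t = w · sin(dip) = 30.2 × sin 17°
t = 30.2 × 0.2924 = 8.830 m

8.83 m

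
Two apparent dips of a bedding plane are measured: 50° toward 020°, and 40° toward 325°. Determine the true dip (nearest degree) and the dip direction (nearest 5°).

The two traces are lines in the plane: v₁ = (sin 20°·cos 50°, cos 20°·cos 50°, −sin 50°), v₂ = (sin 325°·cos 40°, cos 325°·cos 40°, −sin 40°).
The plane normal is n = v₁ × v₂ ∝ (0.092, 0.478, 0.403).
True dip = arccos(n_z / |n|) = arccos(0.6381) = 50.4°.
The horizontal component of n points toward azimuth atan2(n_x, n_y) = 11°, the dip direction.

true dip 50°, dip direction 010°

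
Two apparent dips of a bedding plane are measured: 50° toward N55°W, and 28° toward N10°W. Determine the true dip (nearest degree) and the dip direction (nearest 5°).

The two traces are lines in the plane: v₁ = (sin 305°·cos 50°, cos 305°·cos 50°, −sin 50°), v₂ = (sin 350°·cos 28°, cos 350°·cos 28°, −sin 28°).
n = v₁ × v₂ = (-0.493, 0.130, 0.401) (taken with n_z > 0).
tan δ = √(n_x²+n_y²)/n_z = 0.510/0.401, so δ = 51.8°.
Dip direction = azimuth of (n_x, n_y) = atan2(-0.493, 0.130) = 285°.

true dip 52°, dip direction 285°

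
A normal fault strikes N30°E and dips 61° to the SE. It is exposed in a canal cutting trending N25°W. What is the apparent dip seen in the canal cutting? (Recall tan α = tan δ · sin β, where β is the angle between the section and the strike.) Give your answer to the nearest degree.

56°

The section lies 55° from the strike.
tan α = tan 61° × sin 55° = 1.8040 × 0.8192 = 1.4778
α = arctan(1.4778) = 55.91°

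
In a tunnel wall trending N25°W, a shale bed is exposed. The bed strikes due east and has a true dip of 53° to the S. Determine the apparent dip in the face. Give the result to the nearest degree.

50°

The strike is due east and the section trends N25°W; the acute angle between them is β = 65°.
tan α = tan 53° × sin 65° = 1.3270 × 0.9063 = 1.2027
apparent dip = arctan 1.2027 = 50.26°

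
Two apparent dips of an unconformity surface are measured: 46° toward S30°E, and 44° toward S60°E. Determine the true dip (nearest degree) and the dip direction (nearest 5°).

true dip 46°, dip direction 140°

The two traces are lines in the plane: v₁ = (sin 150°·cos 46°, cos 150°·cos 46°, −sin 46°), v₂ = (sin 120°·cos 44°, cos 120°·cos 44°, −sin 44°).
The plane normal is n = v₁ × v₂ ∝ (0.159, -0.207, 0.250).
Dip δ = arctan(|n_h|/n_z) = arctan(0.261/0.250) = 46.3°.
Dip direction = azimuth of (n_x, n_y) = atan2(0.159, -0.207) = 142°.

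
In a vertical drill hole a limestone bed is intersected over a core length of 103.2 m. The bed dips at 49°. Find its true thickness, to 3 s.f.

67.7 m

True thickness t = h · cos(dip) = 103.2 × cos 49°
t = 103.2 × 0.6561 = 67.705 m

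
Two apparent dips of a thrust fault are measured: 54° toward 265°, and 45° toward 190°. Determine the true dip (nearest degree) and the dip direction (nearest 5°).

Each apparent-dip line lies in the plane. As unit vectors (x east, y north, z up), v₁ plunges 54°→265° and v₂ plunges 45°→190°.
The plane normal is n = v₁ × v₂ ∝ (-0.527, -0.315, 0.401).
tan δ = √(n_x²+n_y²)/n_z = 0.614/0.401, so δ = 56.8°.
The horizontal component of n points toward azimuth atan2(n_x, n_y) = 239°, the dip direction.

true dip 57°, dip direction 240°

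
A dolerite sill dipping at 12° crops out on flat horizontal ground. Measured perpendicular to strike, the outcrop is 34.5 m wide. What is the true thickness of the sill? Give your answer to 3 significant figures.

7.17 m

True thickness t = w · sin(dip) = 34.5 × sin 12°
t = 34.5 × 0.2079 = 7.173 m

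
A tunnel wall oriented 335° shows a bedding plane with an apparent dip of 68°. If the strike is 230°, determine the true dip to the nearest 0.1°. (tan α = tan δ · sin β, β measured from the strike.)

68.7°

The section is 75° from the strike.
tan δ = tan α / sin β = tan 68° / sin 75° = 2.4751 / 0.9659 = 2.5624
true dip = arctan 2.5624 = 68.68°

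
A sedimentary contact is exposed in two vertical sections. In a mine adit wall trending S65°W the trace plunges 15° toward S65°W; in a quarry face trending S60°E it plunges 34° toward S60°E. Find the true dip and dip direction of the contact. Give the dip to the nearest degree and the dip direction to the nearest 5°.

true dip 46°, dip direction 170°

The two traces are lines in the plane: v₁ = (sin 245°·cos 15°, cos 245°·cos 15°, −sin 15°), v₂ = (sin 120°·cos 34°, cos 120°·cos 34°, −sin 34°).
The plane normal is n = v₁ × v₂ ∝ (0.121, -0.675, 0.656).
Dip δ = arctan(|n_h|/n_z) = arctan(0.686/0.656) = 46.3°.
Dip direction = azimuth of (n_x, n_y) = atan2(0.121, -0.675) = 170°.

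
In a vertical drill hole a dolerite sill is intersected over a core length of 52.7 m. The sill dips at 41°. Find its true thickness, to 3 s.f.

True thickness t = h · cos(dip) = 52.7 × cos 41°
t = 52.7 × 0.7547 = 39.773 m

39.8 m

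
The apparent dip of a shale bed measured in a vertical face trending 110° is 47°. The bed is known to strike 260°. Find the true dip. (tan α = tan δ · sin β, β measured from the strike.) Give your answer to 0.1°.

β = acute angle between strike 260° and section 110° = 30°.
tan(true dip) = tan 47° / sin 30° = 2.1447
δ = arctan(2.1447) = 65.00°

65.0°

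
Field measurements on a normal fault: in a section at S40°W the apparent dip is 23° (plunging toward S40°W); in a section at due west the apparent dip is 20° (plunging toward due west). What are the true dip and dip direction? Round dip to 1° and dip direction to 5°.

The two traces are lines in the plane: v₁ = (sin 220°·cos 23°, cos 220°·cos 23°, −sin 23°), v₂ = (sin 270°·cos 20°, cos 270°·cos 20°, −sin 20°).
The plane normal is n = v₁ × v₂ ∝ (-0.241, -0.165, 0.663).
Dip δ = arctan(|n_h|/n_z) = arctan(0.292/0.663) = 23.8°.
Dip direction = azimuth of (n_x, n_y) = atan2(-0.241, -0.165) = 236°.

true dip 24°, dip direction 235°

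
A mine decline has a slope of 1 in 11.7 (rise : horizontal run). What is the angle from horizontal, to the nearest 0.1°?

tan θ = 1/11.7 = 0.0855
θ = arctan(0.0855) = 4.89°

4.9°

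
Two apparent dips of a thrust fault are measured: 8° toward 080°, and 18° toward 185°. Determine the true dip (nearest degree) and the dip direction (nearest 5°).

true dip 22°, dip direction 150°

Represent each trace as a vector plunging at its apparent dip toward its trend (east-north-up frame): v₁ = (0.975, 0.172, -0.139), v₂ = (-0.083, -0.947, -0.309).
Cross product v₁ × v₂ gives the pole to the plane: n ∝ (0.185, -0.313, 0.910).
tan δ = √(n_x²+n_y²)/n_z = 0.363/0.910, so δ = 21.8°.
The horizontal component of n points toward azimuth atan2(n_x, n_y) = 149°, the dip direction.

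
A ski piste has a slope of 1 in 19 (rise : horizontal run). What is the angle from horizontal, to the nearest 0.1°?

tan θ = 1/19 = 0.0526
θ = arctan(0.0526) = 3.01°

3.0°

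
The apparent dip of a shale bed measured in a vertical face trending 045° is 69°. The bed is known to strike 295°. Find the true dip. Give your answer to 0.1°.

70.2°

The section is 70° from the strike.
tan δ = tan α / sin β = tan 69° / sin 70° = 2.6051 / 0.9397 = 2.7723
δ = arctan(2.7723) = 70.16°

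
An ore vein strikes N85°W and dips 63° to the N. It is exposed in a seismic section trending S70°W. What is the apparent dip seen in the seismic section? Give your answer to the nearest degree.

Angle between strike (N85°W) and section (S70°W): β = 25°.
tan(apparent dip) = tan 63° · sin 25° = 0.8294
α = arctan(0.8294) = 39.67°

40°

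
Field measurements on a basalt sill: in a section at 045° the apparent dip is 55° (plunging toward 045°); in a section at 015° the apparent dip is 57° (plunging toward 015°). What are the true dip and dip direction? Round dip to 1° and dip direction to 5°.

Each apparent-dip line lies in the plane. As unit vectors (x east, y north, z up), v₁ plunges 55°→045° and v₂ plunges 57°→015°.
The plane normal is n = v₁ × v₂ ∝ (0.091, 0.225, 0.156).
True dip = arccos(n_z / |n|) = arccos(0.5418) = 57.2°.
Dip direction = atan2(0.091, 0.225) = 22° (azimuth of n's horizontal projection).

true dip 57°, dip direction 020°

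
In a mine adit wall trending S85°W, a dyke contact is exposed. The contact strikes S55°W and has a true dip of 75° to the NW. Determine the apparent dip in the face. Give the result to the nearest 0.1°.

61.8°

The section lies 30° from the strike.
tan(apparent dip) = tan 75° · sin 30° = 1.8660
apparent dip = arctan 1.8660 = 61.81°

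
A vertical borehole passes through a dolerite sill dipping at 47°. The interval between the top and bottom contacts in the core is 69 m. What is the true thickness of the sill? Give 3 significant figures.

47.1 m

True thickness t = h · cos(dip) = 69 × cos 47°
t = 69 × 0.6820 = 47.058 m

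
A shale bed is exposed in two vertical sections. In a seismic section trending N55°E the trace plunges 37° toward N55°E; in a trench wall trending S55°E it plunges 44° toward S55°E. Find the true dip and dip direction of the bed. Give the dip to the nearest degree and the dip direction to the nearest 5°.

Represent each trace as a vector plunging at its apparent dip toward its trend (east-north-up frame): v₁ = (0.654, 0.458, -0.602), v₂ = (0.589, -0.413, -0.695).
Cross product v₁ × v₂ gives the pole to the plane: n ∝ (0.567, -0.100, 0.540).
tan δ = √(n_x²+n_y²)/n_z = 0.575/0.540, so δ = 46.8°.
Dip direction = atan2(0.567, -0.100) = 100° (azimuth of n's horizontal projection).

true dip 47°, dip direction 100°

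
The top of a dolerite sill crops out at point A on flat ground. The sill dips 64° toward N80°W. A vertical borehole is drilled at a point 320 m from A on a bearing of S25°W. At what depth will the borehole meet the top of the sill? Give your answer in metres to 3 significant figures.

170 m

The hole lies 75° from the dip direction, so the down-dip offset is 320 × cos 75° = 82.82 m.
Depth = down-dip offset × tan(dip) = 82.82 × tan 64° = 82.82 × 2.0503
Depth = 169.81 m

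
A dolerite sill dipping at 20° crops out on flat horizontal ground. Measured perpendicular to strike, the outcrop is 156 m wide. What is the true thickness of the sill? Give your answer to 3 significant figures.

True thickness t = w · sin(dip) = 156 × sin 20°
t = 156 × 0.3420 = 53.355 m

53.4 m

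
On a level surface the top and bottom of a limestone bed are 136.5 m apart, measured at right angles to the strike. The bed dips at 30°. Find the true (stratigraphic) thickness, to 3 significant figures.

True thickness t = w · sin(dip) = 136.5 × sin 30°
t = 136.5 × 0.5000 = 68.250 m

68.2 m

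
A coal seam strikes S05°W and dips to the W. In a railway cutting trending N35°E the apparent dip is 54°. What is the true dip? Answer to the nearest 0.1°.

70.0°

β = acute angle between strike S05°W and section N35°E = 30°.
tan δ = tan α / sin β = tan 54° / sin 30° = 1.3764 / 0.5000 = 2.7528
true dip = arctan 2.7528 = 70.04°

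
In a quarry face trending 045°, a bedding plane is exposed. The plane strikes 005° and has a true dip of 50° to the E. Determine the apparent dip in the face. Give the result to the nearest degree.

37°

The strike is 005° and the section trends 045°; the acute angle between them is β = 40°.
tan α = tan 50° × sin 40° = 1.1918 × 0.6428 = 0.7660
α = arctan(0.7660) = 37.45°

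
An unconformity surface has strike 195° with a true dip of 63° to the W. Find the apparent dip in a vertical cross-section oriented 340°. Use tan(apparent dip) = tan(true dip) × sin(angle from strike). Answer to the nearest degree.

48°

Angle between strike (195°) and section (340°): β = 35°.
tan(apparent dip) = tan 63° · sin 35° = 1.1257
α = arctan(1.1257) = 48.38°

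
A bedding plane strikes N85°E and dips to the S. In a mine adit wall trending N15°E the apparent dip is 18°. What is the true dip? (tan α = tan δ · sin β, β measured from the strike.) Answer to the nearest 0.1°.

The section is 70° from the strike.
tan δ = tan α / sin β = tan 18° / sin 70° = 0.3249 / 0.9397 = 0.3458
true dip = arctan 0.3458 = 19.07°

19.1°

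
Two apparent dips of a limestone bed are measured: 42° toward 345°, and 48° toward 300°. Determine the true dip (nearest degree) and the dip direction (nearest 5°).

Each apparent-dip line lies in the plane. As unit vectors (x east, y north, z up), v₁ plunges 42°→345° and v₂ plunges 48°→300°.
Cross product v₁ × v₂ gives the pole to the plane: n ∝ (-0.310, 0.245, 0.352).
True dip = arccos(n_z / |n|) = arccos(0.6652) = 48.3°.
The horizontal component of n points toward azimuth atan2(n_x, n_y) = 308°, the dip direction.

true dip 48°, dip direction 310°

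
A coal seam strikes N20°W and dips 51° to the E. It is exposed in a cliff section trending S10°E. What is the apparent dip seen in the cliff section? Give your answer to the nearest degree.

12°

The strike is N20°W and the section trends S10°E; the acute angle between them is β = 10°.
tan(apparent dip) = tan 51° · sin 10° = 0.2144
α = arctan(0.2144) = 12.10°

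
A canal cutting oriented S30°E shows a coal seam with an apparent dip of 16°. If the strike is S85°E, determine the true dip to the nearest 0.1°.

β = acute angle between strike S85°E and section S30°E = 55°.
tan(true dip) = tan 16° / sin 55° = 0.3501
true dip = arctan 0.3501 = 19.29°

19.3°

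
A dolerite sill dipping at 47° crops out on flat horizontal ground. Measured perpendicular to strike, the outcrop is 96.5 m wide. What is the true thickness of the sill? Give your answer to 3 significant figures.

70.6 m

True thickness t = w · sin(dip) = 96.5 × sin 47°
t = 96.5 × 0.7314 = 70.576 m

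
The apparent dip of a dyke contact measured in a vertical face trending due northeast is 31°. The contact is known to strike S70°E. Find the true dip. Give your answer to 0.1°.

33.5°

The section is 65° from the strike.
tan(true dip) = tan 31° / sin 65° = 0.6630
true dip = arctan 0.6630 = 33.54°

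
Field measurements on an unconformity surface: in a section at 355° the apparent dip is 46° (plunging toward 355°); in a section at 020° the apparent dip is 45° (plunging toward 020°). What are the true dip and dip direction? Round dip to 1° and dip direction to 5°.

The two traces are lines in the plane: v₁ = (sin 355°·cos 46°, cos 355°·cos 46°, −sin 46°), v₂ = (sin 20°·cos 45°, cos 20°·cos 45°, −sin 45°).
Cross product v₁ × v₂ gives the pole to the plane: n ∝ (0.011, 0.217, 0.208).
tan δ = √(n_x²+n_y²)/n_z = 0.217/0.208, so δ = 46.3°.
Dip direction = atan2(0.011, 0.217) = 3° (azimuth of n's horizontal projection).

true dip 46°, dip direction 005°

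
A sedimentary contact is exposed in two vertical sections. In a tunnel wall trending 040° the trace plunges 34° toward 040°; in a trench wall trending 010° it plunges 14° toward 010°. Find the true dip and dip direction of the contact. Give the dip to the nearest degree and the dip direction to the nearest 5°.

Represent each trace as a vector plunging at its apparent dip toward its trend (east-north-up frame): v₁ = (0.533, 0.635, -0.559), v₂ = (0.168, 0.956, -0.242).
Cross product v₁ × v₂ gives the pole to the plane: n ∝ (0.381, 0.035, 0.402).
tan δ = √(n_x²+n_y²)/n_z = 0.382/0.402, so δ = 43.5°.
The horizontal component of n points toward azimuth atan2(n_x, n_y) = 85°, the dip direction.

true dip 44°, dip direction 085°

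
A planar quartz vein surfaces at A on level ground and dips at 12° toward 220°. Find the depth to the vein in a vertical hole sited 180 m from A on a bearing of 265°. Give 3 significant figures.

The hole lies 45° from the dip direction, so the down-dip offset is 180 × cos 45° = 127.28 m.
Depth = down-dip offset × tan(dip) = 127.28 × tan 12° = 127.28 × 0.2126
Depth = 27.05 m

27.1 m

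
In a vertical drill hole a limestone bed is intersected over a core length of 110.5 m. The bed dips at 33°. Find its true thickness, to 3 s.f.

92.7 m

True thickness t = h · cos(dip) = 110.5 × cos 33°
t = 110.5 × 0.8387 = 92.673 m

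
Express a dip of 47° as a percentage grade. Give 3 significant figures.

grade % = 100 × tan 47° = 100 × 1.0724

107%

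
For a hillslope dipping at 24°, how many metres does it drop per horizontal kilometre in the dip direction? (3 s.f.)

445 m

drop per km = 1000 × tan 24° = 1000 × 0.4452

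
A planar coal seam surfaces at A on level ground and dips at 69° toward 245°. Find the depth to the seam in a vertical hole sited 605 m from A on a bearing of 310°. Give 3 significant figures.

666 m

The hole lies 65° from the dip direction, so the down-dip offset is 605 × cos 65° = 255.68 m.
Depth = down-dip offset × tan(dip) = 255.68 × tan 69° = 255.68 × 2.6051
Depth = 666.08 m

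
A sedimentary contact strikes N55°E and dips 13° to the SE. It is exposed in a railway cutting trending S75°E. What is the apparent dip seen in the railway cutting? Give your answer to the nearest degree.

Angle between strike (N55°E) and section (S75°E): β = 50°.
tan α = tan 13° × sin 50° = 0.2309 × 0.7660 = 0.1769
α = arctan(0.1769) = 10.03°

10°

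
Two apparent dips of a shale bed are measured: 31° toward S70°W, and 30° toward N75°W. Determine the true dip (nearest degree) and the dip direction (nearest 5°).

Each apparent-dip line lies in the plane. As unit vectors (x east, y north, z up), v₁ plunges 31°→S70°W and v₂ plunges 30°→N75°W.
n = v₁ × v₂ = (-0.262, -0.028, 0.426) (taken with n_z > 0).
Dip δ = arctan(|n_h|/n_z) = arctan(0.264/0.426) = 31.8°.
The horizontal component of n points toward azimuth atan2(n_x, n_y) = 264°, the dip direction.

true dip 32°, dip direction 265°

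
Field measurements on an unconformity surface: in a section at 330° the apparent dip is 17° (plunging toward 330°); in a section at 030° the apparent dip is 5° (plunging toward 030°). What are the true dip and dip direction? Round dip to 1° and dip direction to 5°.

The two traces are lines in the plane: v₁ = (sin 330°·cos 17°, cos 330°·cos 17°, −sin 17°), v₂ = (sin 30°·cos 5°, cos 30°·cos 5°, −sin 5°).
Cross product v₁ × v₂ gives the pole to the plane: n ∝ (-0.180, 0.187, 0.825).
True dip = arccos(n_z / |n|) = arccos(0.9538) = 17.5°.
Dip direction = azimuth of (n_x, n_y) = atan2(-0.180, 0.187) = 316°.

true dip 17°, dip direction 315°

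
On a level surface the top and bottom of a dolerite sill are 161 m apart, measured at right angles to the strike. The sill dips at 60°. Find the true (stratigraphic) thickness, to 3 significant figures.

139 m

True thickness t = w · sin(dip) = 161 × sin 60°
t = 161 × 0.8660 = 139.430 m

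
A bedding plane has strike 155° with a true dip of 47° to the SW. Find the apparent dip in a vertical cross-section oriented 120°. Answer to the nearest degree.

Angle between strike (155°) and section (120°): β = 35°.
tan α = tan 47° × sin 35° = 1.0724 × 0.5736 = 0.6151
apparent dip = arctan 0.6151 = 31.60°

32°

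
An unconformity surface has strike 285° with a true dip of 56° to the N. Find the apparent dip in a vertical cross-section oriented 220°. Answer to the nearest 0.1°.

53.3°

Angle between strike (285°) and section (220°): β = 65°.
tan(apparent dip) = tan 56° · sin 65° = 1.3437
α = arctan(1.3437) = 53.34°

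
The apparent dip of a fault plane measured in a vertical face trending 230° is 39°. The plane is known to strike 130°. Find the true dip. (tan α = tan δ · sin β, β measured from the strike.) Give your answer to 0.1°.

β = acute angle between strike 130° and section 230° = 80°.
tan δ = tan α / sin β = tan 39° / sin 80° = 0.8098 / 0.9848 = 0.8223
δ = arctan(0.8223) = 39.43°

39.4°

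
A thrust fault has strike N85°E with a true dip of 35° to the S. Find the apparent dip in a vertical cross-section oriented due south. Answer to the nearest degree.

The strike is N85°E and the section trends due south; the acute angle between them is β = 85°.
tan α = tan 35° × sin 85° = 0.7002 × 0.9962 = 0.6975
apparent dip = arctan 0.6975 = 34.90°

35°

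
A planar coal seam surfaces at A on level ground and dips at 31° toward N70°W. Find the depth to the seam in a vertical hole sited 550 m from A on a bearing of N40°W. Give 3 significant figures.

286 m

The hole lies 30° from the dip direction, so the down-dip offset is 550 × cos 30° = 476.31 m.
Depth = down-dip offset × tan(dip) = 476.31 × tan 31° = 476.31 × 0.6009
Depth = 286.20 m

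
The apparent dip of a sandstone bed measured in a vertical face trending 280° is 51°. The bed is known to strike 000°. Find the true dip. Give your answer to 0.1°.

51.4°

The section is 80° from the strike.
tan δ = tan α / sin β = tan 51° / sin 80° = 1.2349 / 0.9848 = 1.2539
true dip = arctan 1.2539 = 51.43°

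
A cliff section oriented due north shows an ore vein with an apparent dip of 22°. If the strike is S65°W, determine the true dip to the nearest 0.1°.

24.0°

The section is 65° from the strike.
tan(true dip) = tan 22° / sin 65° = 0.4458
δ = arctan(0.4458) = 24.03°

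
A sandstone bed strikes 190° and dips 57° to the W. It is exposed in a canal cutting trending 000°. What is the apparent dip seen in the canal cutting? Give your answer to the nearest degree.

The section lies 10° from the strike.
tan α = tan 57° × sin 10° = 1.5399 × 0.1736 = 0.2674
apparent dip = arctan 0.2674 = 14.97°

15°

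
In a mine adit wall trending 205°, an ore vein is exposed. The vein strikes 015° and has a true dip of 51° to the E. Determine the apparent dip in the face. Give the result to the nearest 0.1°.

The section lies 10° from the strike.
tan(apparent dip) = tan 51° · sin 10° = 0.2144
apparent dip = arctan 0.2144 = 12.10°

12.1°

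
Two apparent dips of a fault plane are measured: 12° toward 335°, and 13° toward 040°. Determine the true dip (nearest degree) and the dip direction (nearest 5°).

Represent each trace as a vector plunging at its apparent dip toward its trend (east-north-up frame): v₁ = (-0.413, 0.887, -0.208), v₂ = (0.626, 0.746, -0.225).
n = v₁ × v₂ = (0.044, 0.223, 0.864) (taken with n_z > 0).
Dip δ = arctan(|n_h|/n_z) = arctan(0.228/0.864) = 14.8°.
The horizontal component of n points toward azimuth atan2(n_x, n_y) = 11°, the dip direction.

true dip 15°, dip direction 010°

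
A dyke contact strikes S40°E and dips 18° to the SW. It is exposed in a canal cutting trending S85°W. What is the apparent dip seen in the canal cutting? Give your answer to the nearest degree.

The section lies 55° from the strike.
tan α = tan 18° × sin 55° = 0.3249 × 0.8192 = 0.2662
apparent dip = arctan 0.2662 = 14.90°

15°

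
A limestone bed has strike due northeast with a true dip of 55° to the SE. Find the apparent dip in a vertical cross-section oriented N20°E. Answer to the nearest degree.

The section lies 25° from the strike.
tan α = tan 55° × sin 25° = 1.4281 × 0.4226 = 0.6036
apparent dip = arctan 0.6036 = 31.11°

31°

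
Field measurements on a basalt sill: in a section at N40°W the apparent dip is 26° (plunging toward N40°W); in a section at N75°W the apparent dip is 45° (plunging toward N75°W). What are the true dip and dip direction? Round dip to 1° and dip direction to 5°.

The two traces are lines in the plane: v₁ = (sin 320°·cos 26°, cos 320°·cos 26°, −sin 26°), v₂ = (sin 285°·cos 45°, cos 285°·cos 45°, −sin 45°).
n = v₁ × v₂ = (-0.407, -0.109, 0.365) (taken with n_z > 0).
Dip δ = arctan(|n_h|/n_z) = arctan(0.421/0.365) = 49.1°.
Dip direction = azimuth of (n_x, n_y) = atan2(-0.407, -0.109) = 255°.

true dip 49°, dip direction 255°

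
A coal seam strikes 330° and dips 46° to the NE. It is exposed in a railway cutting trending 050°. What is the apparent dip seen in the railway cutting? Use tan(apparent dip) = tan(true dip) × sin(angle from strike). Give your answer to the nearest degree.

46°

Angle between strike (330°) and section (050°): β = 80°.
tan α = tan 46° × sin 80° = 1.0355 × 0.9848 = 1.0198
α = arctan(1.0198) = 45.56°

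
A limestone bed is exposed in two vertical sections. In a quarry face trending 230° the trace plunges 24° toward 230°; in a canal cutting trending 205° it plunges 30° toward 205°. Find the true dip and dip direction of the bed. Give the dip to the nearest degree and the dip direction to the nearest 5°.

true dip 31°, dip direction 185°

Represent each trace as a vector plunging at its apparent dip toward its trend (east-north-up frame): v₁ = (-0.700, -0.587, -0.407), v₂ = (-0.366, -0.785, -0.500).
n = v₁ × v₂ = (-0.026, -0.201, 0.334) (taken with n_z > 0).
True dip = arccos(n_z / |n|) = arccos(0.8552) = 31.2°.
Dip direction = azimuth of (n_x, n_y) = atan2(-0.026, -0.201) = 187°.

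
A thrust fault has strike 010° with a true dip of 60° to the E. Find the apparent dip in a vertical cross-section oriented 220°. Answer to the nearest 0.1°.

Angle between strike (010°) and section (220°): β = 30°.
tan(apparent dip) = tan 60° · sin 30° = 0.8660
apparent dip = arctan 0.8660 = 40.89°

40.9°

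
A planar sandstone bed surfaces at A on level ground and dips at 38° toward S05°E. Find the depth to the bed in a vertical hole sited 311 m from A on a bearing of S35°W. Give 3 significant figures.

The hole lies 40° from the dip direction, so the down-dip offset is 311 × cos 40° = 238.24 m.
Depth = down-dip offset × tan(dip) = 238.24 × tan 38° = 238.24 × 0.7813
Depth = 186.13 m

186 m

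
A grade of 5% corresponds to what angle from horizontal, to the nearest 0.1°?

2.9°

tan θ = 5/100 = 0.0500
θ = arctan(0.0500) = 2.86°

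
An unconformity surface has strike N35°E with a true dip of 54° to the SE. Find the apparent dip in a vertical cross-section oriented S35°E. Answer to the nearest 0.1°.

The section lies 70° from the strike.
tan(apparent dip) = tan 54° · sin 70° = 1.2934
α = arctan(1.2934) = 52.29°

52.3°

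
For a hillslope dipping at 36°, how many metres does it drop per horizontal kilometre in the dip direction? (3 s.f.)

drop per km = 1000 × tan 36° = 1000 × 0.7265

727 m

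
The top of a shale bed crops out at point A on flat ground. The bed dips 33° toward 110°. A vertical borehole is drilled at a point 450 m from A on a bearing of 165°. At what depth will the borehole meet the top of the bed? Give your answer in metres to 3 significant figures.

168 m

The hole lies 55° from the dip direction, so the down-dip offset is 450 × cos 55° = 258.11 m.
Depth = down-dip offset × tan(dip) = 258.11 × tan 33° = 258.11 × 0.6494
Depth = 167.62 m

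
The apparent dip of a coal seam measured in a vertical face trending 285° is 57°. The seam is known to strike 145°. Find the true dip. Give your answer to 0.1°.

67.3°

β = acute angle between strike 145° and section 285° = 40°.
tan(true dip) = tan 57° / sin 40° = 2.3956
true dip = arctan 2.3956 = 67.34°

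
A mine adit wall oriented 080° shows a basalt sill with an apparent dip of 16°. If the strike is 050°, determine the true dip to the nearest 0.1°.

29.8°

The section is 30° from the strike.
tan(true dip) = tan 16° / sin 30° = 0.5735
true dip = arctan 0.5735 = 29.83°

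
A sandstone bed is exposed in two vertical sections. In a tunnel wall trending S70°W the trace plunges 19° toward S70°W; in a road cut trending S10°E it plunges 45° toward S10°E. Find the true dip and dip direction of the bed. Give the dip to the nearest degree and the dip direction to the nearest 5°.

Represent each trace as a vector plunging at its apparent dip toward its trend (east-north-up frame): v₁ = (-0.888, -0.323, -0.326), v₂ = (0.123, -0.696, -0.707).
Cross product v₁ × v₂ gives the pole to the plane: n ∝ (0.002, -0.668, 0.658).
tan δ = √(n_x²+n_y²)/n_z = 0.668/0.658, so δ = 45.4°.
Dip direction = azimuth of (n_x, n_y) = atan2(0.002, -0.668) = 180°.

true dip 45°, dip direction 180°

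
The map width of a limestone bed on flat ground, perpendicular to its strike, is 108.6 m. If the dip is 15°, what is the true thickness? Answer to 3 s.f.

True thickness t = w · sin(dip) = 108.6 × sin 15°
t = 108.6 × 0.2588 = 28.108 m

28.1 m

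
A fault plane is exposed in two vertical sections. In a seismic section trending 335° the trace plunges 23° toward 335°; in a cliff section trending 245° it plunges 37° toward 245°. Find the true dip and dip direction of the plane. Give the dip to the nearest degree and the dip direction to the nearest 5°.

true dip 41°, dip direction 275°

Represent each trace as a vector plunging at its apparent dip toward its trend (east-north-up frame): v₁ = (-0.389, 0.834, -0.391), v₂ = (-0.724, -0.338, -0.602).
Cross product v₁ × v₂ gives the pole to the plane: n ∝ (-0.634, 0.049, 0.735).
tan δ = √(n_x²+n_y²)/n_z = 0.636/0.735, so δ = 40.9°.
The horizontal component of n points toward azimuth atan2(n_x, n_y) = 274°, the dip direction.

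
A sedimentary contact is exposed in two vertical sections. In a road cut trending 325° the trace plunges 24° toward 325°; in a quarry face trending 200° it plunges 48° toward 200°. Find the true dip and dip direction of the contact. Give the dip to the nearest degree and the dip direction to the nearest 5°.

true dip 60°, dip direction 250°

Represent each trace as a vector plunging at its apparent dip toward its trend (east-north-up frame): v₁ = (-0.524, 0.748, -0.407), v₂ = (-0.229, -0.629, -0.743).
Cross product v₁ × v₂ gives the pole to the plane: n ∝ (-0.812, -0.296, 0.501).
tan δ = √(n_x²+n_y²)/n_z = 0.864/0.501, so δ = 59.9°.
Dip direction = atan2(-0.812, -0.296) = 250° (azimuth of n's horizontal projection).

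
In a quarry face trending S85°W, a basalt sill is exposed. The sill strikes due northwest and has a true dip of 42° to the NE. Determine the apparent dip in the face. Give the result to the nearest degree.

35°

The strike is due northwest and the section trends S85°W; the acute angle between them is β = 50°.
tan α = tan 42° × sin 50° = 0.9004 × 0.7660 = 0.6897
apparent dip = arctan 0.6897 = 34.60°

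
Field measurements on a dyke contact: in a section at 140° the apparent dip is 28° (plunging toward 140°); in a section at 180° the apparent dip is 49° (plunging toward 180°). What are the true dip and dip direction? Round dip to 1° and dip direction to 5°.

Each apparent-dip line lies in the plane. As unit vectors (x east, y north, z up), v₁ plunges 28°→140° and v₂ plunges 49°→180°.
The plane normal is n = v₁ × v₂ ∝ (-0.202, -0.428, 0.372).
tan δ = √(n_x²+n_y²)/n_z = 0.474/0.372, so δ = 51.8°.
The horizontal component of n points toward azimuth atan2(n_x, n_y) = 205°, the dip direction.

true dip 52°, dip direction 205°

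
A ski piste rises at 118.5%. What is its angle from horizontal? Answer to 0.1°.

tan θ = 118.5/100 = 1.1850
θ = arctan(1.1850) = 49.84°

49.8°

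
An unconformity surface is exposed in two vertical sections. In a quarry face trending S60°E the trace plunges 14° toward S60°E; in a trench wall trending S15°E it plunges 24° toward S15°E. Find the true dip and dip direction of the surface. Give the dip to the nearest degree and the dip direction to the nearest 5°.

Each apparent-dip line lies in the plane. As unit vectors (x east, y north, z up), v₁ plunges 14°→S60°E and v₂ plunges 24°→S15°E.
n = v₁ × v₂ = (0.016, -0.285, 0.627) (taken with n_z > 0).
tan δ = √(n_x²+n_y²)/n_z = 0.285/0.627, so δ = 24.5°.
Dip direction = atan2(0.016, -0.285) = 177° (azimuth of n's horizontal projection).

true dip 24°, dip direction 175°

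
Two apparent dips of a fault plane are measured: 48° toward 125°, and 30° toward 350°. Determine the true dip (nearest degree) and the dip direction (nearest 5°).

true dip 66°, dip direction 065°

Each apparent-dip line lies in the plane. As unit vectors (x east, y north, z up), v₁ plunges 48°→125° and v₂ plunges 30°→350°.
Cross product v₁ × v₂ gives the pole to the plane: n ∝ (0.826, 0.386, 0.410).
tan δ = √(n_x²+n_y²)/n_z = 0.911/0.410, so δ = 65.8°.
Dip direction = azimuth of (n_x, n_y) = atan2(0.826, 0.386) = 65°.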